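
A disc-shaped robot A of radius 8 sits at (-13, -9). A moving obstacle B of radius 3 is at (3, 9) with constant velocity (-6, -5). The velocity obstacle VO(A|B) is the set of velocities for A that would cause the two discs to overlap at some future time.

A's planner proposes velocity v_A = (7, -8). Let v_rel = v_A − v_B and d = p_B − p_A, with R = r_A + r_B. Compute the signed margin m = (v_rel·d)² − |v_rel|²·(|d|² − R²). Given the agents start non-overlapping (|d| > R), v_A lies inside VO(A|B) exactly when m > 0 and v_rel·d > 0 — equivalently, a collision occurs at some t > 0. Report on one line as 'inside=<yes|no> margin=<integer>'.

d = (16, 18),  |d|² = 580;  R = 8+3 = 11,  c = 580−11² = 459
v_rel = (13, -3),  |v_rel|² = 178;  v_rel·d = (13)·(16) + (-3)·(18) = 154
178·t² − 308·t + 459 = 0  ⇒  m = 154² − 178·459 = -57986
m = -57986 < 0,  v_rel·d = 154 > 0  ⇒  outside

inside=no margin=-57986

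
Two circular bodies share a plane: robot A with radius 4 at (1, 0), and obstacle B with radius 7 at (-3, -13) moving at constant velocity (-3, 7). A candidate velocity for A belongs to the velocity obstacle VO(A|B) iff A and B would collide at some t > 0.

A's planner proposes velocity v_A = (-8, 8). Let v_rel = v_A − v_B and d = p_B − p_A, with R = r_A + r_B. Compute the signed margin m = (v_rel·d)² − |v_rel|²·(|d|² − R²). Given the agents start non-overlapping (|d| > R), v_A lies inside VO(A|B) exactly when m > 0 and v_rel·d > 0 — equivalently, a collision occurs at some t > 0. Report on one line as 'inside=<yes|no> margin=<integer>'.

d = (-4, -13),  |d|² = 185;  R = 4+7 = 11,  c = 185−11² = 64
v_rel = (-5, 1),  |v_rel|² = 26;  v_rel·d = (-5)·(-4) + (1)·(-13) = 7
26·t² − 14·t + 64 = 0  ⇒  m = 7² − 26·64 = -1615
m = -1615 < 0,  v_rel·d = 7 > 0  ⇒  outside

inside=no margin=-1615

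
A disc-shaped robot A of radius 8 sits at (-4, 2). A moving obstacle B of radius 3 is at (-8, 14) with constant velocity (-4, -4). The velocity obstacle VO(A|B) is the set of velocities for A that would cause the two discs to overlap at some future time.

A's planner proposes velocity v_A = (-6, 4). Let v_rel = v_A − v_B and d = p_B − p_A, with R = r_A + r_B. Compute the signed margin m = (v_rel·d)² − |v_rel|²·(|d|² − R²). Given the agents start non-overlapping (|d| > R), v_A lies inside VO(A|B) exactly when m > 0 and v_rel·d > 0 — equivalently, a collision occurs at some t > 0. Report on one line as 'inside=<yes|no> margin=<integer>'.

d = (-4, 12),  |d|² = 160;  R = 8+3 = 11,  c = 160−11² = 39
v_rel = (-2, 8),  |v_rel|² = 68;  v_rel·d = (-2)·(-4) + (8)·(12) = 104
68·t² − 208·t + 39 = 0  ⇒  m = 104² − 68·39 = 8164
m = 8164 > 0,  v_rel·d = 104 > 0  ⇒  inside

inside=yes margin=8164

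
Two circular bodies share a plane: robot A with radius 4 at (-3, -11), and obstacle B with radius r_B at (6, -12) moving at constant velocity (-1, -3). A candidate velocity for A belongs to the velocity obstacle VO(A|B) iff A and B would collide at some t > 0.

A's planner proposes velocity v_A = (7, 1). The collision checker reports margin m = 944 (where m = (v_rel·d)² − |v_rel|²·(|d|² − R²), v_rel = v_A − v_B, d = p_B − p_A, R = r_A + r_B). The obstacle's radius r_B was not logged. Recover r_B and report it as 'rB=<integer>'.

m = 944
d = (9, -1);  v_rel = (8, 4),  |v_rel|² = 80
v_rel×d = (8)·(-1) − (4)·(9) = -44
since m = R²·80 − (-44)²:  R² = (1936 + 944) / 80 = 36
R = √36 = 6  ⇒  r_B = 6 − 4 = 2

rB=2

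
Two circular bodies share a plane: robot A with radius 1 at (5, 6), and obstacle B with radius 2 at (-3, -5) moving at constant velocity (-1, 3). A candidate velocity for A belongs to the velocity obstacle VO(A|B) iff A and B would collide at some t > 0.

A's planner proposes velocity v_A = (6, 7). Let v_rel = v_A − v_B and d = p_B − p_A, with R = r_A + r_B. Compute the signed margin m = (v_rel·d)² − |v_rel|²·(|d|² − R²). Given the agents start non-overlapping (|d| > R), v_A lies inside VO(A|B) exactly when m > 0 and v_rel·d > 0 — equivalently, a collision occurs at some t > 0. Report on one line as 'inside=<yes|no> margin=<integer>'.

d = (-8, -11),  |d|² = 185;  R = 1+2 = 3,  c = 185−3² = 176
v_rel = (7, 4),  |v_rel|² = 65;  v_rel·d = (7)·(-8) + (4)·(-11) = -100
65·t² + 200·t + 176 = 0  ⇒  m = (-100)² − 65·176 = -1440
m = -1440 < 0,  v_rel·d = -100 < 0  ⇒  outside

inside=no margin=-1440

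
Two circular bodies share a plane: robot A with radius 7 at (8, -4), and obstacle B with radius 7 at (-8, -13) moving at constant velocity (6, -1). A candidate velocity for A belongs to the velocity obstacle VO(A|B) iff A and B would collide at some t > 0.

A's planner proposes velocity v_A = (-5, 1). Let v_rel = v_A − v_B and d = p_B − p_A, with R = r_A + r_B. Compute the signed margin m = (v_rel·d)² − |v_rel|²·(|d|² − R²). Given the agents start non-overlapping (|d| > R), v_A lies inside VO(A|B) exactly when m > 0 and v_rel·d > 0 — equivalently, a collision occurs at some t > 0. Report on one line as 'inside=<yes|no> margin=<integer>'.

d = (-16, -9),  |d|² = 337;  R = 7+7 = 14,  c = 337−14² = 141
v_rel = (-11, 2),  |v_rel|² = 125;  v_rel·d = (-11)·(-16) + (2)·(-9) = 158
125·t² − 316·t + 141 = 0  ⇒  m = 158² − 125·141 = 7339
m = 7339 > 0,  v_rel·d = 158 > 0  ⇒  inside

inside=yes margin=7339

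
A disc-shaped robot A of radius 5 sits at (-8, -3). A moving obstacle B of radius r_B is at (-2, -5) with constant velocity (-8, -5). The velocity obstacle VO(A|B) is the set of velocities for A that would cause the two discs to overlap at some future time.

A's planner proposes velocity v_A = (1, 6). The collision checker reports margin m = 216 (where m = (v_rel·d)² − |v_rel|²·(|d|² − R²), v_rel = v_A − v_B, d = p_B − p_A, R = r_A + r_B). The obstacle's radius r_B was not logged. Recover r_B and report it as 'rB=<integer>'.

m = 216
d = (6, -2);  v_rel = (9, 11),  |v_rel|² = 202
v_rel×d = (9)·(-2) − (11)·(6) = -84
since m = R²·202 − (-84)²:  R² = (7056 + 216) / 202 = 36
R = √36 = 6  ⇒  r_B = 6 − 5 = 1

rB=1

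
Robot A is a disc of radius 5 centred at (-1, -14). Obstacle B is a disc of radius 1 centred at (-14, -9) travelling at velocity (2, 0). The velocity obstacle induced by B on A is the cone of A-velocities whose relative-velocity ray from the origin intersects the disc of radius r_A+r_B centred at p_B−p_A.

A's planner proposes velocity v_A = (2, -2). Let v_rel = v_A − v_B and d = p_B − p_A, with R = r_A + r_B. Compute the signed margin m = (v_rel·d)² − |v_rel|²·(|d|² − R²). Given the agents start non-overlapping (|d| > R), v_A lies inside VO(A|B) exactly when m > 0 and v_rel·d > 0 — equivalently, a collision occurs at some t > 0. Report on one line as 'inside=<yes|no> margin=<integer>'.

d = (-13, 5),  |d|² = 194;  R = 5+1 = 6,  c = 194−6² = 158
v_rel = (0, -2),  |v_rel|² = 4;  v_rel·d = (0)·(-13) + (-2)·(5) = -10
4·t² + 20·t + 158 = 0  ⇒  m = (-10)² − 4·158 = -532
m = -532 < 0,  v_rel·d = -10 < 0  ⇒  outside

inside=no margin=-532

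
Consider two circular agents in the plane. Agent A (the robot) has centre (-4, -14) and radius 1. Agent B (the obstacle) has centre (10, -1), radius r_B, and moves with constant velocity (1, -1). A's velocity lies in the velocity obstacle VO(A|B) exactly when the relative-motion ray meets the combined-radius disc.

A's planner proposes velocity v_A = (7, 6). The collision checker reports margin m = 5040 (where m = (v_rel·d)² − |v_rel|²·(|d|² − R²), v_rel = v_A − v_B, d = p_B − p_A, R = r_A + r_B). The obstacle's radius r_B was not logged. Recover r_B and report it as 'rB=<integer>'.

m = 5040
d = (14, 13);  v_rel = (6, 7),  |v_rel|² = 85
v_rel×d = (6)·(13) − (7)·(14) = -20
since m = R²·85 − (-20)²:  R² = (400 + 5040) / 85 = 64
R = √64 = 8  ⇒  r_B = 8 − 1 = 7

rB=7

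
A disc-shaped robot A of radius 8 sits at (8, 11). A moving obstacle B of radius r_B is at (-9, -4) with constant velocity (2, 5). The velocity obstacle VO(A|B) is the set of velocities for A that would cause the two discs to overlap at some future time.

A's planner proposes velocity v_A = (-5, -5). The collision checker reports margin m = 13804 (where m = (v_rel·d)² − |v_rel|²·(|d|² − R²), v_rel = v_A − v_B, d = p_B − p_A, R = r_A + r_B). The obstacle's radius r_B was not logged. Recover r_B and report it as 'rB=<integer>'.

m = 13804
d = (-17, -15);  v_rel = (-7, -10),  |v_rel|² = 149
v_rel×d = (-7)·(-15) − (-10)·(-17) = -65
since m = R²·149 − (-65)²:  R² = (4225 + 13804) / 149 = 121
R = √121 = 11  ⇒  r_B = 11 − 8 = 3

rB=3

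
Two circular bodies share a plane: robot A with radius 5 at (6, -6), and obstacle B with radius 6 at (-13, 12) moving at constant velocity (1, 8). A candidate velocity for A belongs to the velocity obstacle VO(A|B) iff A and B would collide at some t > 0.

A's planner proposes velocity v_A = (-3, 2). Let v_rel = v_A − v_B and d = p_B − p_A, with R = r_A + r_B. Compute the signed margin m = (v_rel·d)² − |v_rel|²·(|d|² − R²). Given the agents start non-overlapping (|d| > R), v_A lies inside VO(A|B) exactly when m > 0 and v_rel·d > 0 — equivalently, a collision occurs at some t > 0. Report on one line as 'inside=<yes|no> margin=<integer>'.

d = (-19, 18),  |d|² = 685;  R = 5+6 = 11,  c = 685−11² = 564
v_rel = (-4, -6),  |v_rel|² = 52;  v_rel·d = (-4)·(-19) + (-6)·(18) = -32
52·t² + 64·t + 564 = 0  ⇒  m = (-32)² − 52·564 = -28304
m = -28304 < 0,  v_rel·d = -32 < 0  ⇒  outside

inside=no margin=-28304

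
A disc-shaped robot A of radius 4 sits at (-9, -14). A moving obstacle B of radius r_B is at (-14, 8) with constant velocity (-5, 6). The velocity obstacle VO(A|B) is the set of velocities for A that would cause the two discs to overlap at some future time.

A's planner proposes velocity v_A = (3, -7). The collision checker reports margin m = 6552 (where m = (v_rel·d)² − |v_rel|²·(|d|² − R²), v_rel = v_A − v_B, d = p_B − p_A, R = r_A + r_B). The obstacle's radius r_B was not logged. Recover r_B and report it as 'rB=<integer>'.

m = 6552
d = (-5, 22);  v_rel = (8, -13),  |v_rel|² = 233
v_rel×d = (8)·(22) − (-13)·(-5) = 111
since m = R²·233 − 111²:  R² = (12321 + 6552) / 233 = 81
R = √81 = 9  ⇒  r_B = 9 − 4 = 5

rB=5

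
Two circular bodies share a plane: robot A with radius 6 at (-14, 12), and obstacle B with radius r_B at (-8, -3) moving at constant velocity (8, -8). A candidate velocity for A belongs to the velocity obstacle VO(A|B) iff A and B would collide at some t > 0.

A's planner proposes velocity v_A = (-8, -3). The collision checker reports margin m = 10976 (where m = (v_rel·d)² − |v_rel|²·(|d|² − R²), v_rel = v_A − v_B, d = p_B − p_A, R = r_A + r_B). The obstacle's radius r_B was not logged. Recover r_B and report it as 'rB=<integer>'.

m = 10976
d = (6, -15);  v_rel = (-16, 5),  |v_rel|² = 281
v_rel×d = (-16)·(-15) − (5)·(6) = 210
since m = R²·281 − 210²:  R² = (44100 + 10976) / 281 = 196
R = √196 = 14  ⇒  r_B = 14 − 6 = 8

rB=8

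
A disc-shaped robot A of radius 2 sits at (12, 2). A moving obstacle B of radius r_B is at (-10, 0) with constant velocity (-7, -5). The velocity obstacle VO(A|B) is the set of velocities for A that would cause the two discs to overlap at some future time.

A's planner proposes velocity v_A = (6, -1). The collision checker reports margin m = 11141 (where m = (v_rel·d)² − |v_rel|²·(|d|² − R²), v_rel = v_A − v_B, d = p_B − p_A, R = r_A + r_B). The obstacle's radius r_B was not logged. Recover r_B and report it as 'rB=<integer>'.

m = 11141
d = (-22, -2);  v_rel = (13, 4),  |v_rel|² = 185
v_rel×d = (13)·(-2) − (4)·(-22) = 62
since m = R²·185 − 62²:  R² = (3844 + 11141) / 185 = 81
R = √81 = 9  ⇒  r_B = 9 − 2 = 7

rB=7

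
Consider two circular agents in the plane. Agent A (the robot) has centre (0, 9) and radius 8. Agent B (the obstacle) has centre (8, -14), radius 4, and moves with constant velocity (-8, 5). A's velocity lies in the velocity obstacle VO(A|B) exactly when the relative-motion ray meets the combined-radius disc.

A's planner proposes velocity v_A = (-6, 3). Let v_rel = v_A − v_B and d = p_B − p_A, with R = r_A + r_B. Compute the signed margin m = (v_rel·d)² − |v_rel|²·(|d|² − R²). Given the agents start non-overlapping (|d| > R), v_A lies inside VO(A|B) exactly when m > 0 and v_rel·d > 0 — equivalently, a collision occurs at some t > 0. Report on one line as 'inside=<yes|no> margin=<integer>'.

d = (8, -23),  |d|² = 593;  R = 8+4 = 12,  c = 593−12² = 449
v_rel = (2, -2),  |v_rel|² = 8;  v_rel·d = (2)·(8) + (-2)·(-23) = 62
8·t² − 124·t + 449 = 0  ⇒  m = 62² − 8·449 = 252
m = 252 > 0,  v_rel·d = 62 > 0  ⇒  inside

inside=yes margin=252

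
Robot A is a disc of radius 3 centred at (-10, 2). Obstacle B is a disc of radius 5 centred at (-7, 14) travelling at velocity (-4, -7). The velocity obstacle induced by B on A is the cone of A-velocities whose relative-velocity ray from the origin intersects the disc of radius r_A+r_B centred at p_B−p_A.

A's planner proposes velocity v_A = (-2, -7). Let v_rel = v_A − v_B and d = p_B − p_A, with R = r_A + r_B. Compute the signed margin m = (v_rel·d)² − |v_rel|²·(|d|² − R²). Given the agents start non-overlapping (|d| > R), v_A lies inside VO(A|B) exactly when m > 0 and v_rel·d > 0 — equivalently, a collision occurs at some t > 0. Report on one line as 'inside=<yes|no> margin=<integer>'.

d = (3, 12),  |d|² = 153;  R = 3+5 = 8,  c = 153−8² = 89
v_rel = (2, 0),  |v_rel|² = 4;  v_rel·d = (2)·(3) + (0)·(12) = 6
4·t² − 12·t + 89 = 0  ⇒  m = 6² − 4·89 = -320
m = -320 < 0,  v_rel·d = 6 > 0  ⇒  outside

inside=no margin=-320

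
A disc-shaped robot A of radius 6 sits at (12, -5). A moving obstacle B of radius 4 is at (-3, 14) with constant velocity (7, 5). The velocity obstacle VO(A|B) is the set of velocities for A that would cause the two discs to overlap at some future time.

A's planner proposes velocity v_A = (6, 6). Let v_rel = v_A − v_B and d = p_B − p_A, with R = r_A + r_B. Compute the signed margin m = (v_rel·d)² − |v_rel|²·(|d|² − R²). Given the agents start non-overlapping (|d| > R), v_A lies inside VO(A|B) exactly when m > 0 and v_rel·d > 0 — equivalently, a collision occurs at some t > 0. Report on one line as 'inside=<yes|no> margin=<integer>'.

d = (-15, 19),  |d|² = 586;  R = 6+4 = 10,  c = 586−10² = 486
v_rel = (-1, 1),  |v_rel|² = 2;  v_rel·d = (-1)·(-15) + (1)·(19) = 34
2·t² − 68·t + 486 = 0  ⇒  m = 34² − 2·486 = 184
m = 184 > 0,  v_rel·d = 34 > 0  ⇒  inside

inside=yes margin=184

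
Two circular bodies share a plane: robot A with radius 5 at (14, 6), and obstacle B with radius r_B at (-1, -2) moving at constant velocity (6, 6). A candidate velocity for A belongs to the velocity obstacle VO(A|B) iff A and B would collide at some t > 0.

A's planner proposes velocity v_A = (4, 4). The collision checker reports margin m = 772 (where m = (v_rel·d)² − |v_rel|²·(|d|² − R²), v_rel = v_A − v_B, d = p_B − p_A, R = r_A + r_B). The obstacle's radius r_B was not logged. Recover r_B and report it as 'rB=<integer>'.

m = 772
d = (-15, -8);  v_rel = (-2, -2),  |v_rel|² = 8
v_rel×d = (-2)·(-8) − (-2)·(-15) = -14
since m = R²·8 − (-14)²:  R² = (196 + 772) / 8 = 121
R = √121 = 11  ⇒  r_B = 11 − 5 = 6

rB=6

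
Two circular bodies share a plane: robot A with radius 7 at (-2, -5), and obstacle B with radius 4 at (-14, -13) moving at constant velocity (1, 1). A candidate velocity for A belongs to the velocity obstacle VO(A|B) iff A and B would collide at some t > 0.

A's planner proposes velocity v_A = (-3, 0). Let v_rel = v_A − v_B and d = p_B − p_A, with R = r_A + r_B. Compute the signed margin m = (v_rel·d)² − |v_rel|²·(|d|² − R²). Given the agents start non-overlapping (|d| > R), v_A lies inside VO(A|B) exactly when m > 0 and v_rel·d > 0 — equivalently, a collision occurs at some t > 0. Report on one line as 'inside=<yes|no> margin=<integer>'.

d = (-12, -8),  |d|² = 208;  R = 7+4 = 11,  c = 208−11² = 87
v_rel = (-4, -1),  |v_rel|² = 17;  v_rel·d = (-4)·(-12) + (-1)·(-8) = 56
17·t² − 112·t + 87 = 0  ⇒  m = 56² − 17·87 = 1657
m = 1657 > 0,  v_rel·d = 56 > 0  ⇒  inside

inside=yes margin=1657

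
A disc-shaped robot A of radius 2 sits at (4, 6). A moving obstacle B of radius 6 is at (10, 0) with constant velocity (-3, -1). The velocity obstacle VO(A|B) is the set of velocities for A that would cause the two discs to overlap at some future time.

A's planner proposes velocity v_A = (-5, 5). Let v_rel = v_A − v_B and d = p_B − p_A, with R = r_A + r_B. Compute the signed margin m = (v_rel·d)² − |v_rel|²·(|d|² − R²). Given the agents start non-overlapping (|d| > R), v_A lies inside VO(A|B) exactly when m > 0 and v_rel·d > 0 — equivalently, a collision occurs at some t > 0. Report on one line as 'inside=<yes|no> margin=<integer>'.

d = (6, -6),  |d|² = 72;  R = 2+6 = 8,  c = 72−8² = 8
v_rel = (-2, 6),  |v_rel|² = 40;  v_rel·d = (-2)·(6) + (6)·(-6) = -48
40·t² + 96·t + 8 = 0  ⇒  m = (-48)² − 40·8 = 1984
m = 1984 > 0,  v_rel·d = -48 < 0  ⇒  outside

inside=no margin=1984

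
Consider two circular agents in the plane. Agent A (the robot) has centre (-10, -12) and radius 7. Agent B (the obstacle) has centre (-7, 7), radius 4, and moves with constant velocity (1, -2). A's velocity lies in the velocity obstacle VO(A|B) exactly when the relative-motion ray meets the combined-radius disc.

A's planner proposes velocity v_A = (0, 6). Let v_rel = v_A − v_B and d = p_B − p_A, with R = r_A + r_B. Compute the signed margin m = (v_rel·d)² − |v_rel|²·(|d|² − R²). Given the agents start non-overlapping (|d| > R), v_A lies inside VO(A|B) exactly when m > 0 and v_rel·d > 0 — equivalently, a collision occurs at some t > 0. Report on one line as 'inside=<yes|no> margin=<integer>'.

d = (3, 19),  |d|² = 370;  R = 7+4 = 11,  c = 370−11² = 249
v_rel = (-1, 8),  |v_rel|² = 65;  v_rel·d = (-1)·(3) + (8)·(19) = 149
65·t² − 298·t + 249 = 0  ⇒  m = 149² − 65·249 = 6016
m = 6016 > 0,  v_rel·d = 149 > 0  ⇒  inside

inside=yes margin=6016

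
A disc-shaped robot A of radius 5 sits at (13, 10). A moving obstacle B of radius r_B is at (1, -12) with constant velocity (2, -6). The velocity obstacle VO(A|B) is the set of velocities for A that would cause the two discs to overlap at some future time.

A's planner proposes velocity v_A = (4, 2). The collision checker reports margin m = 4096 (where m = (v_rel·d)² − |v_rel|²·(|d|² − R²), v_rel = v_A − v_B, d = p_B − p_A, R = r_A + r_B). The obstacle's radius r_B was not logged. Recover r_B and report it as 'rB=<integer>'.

m = 4096
d = (-12, -22);  v_rel = (2, 8),  |v_rel|² = 68
v_rel×d = (2)·(-22) − (8)·(-12) = 52
since m = R²·68 − 52²:  R² = (2704 + 4096) / 68 = 100
R = √100 = 10  ⇒  r_B = 10 − 5 = 5

rB=5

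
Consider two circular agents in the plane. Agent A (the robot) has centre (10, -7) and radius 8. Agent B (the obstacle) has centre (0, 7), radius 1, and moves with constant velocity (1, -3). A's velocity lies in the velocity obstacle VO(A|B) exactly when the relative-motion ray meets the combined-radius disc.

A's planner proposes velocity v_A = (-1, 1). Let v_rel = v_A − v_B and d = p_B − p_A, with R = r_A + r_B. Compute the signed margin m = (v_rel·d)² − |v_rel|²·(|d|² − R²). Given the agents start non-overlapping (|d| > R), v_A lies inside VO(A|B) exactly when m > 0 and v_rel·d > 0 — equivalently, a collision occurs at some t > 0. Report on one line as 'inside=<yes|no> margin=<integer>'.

d = (-10, 14),  |d|² = 296;  R = 8+1 = 9,  c = 296−9² = 215
v_rel = (-2, 4),  |v_rel|² = 20;  v_rel·d = (-2)·(-10) + (4)·(14) = 76
20·t² − 152·t + 215 = 0  ⇒  m = 76² − 20·215 = 1476
m = 1476 > 0,  v_rel·d = 76 > 0  ⇒  inside

inside=yes margin=1476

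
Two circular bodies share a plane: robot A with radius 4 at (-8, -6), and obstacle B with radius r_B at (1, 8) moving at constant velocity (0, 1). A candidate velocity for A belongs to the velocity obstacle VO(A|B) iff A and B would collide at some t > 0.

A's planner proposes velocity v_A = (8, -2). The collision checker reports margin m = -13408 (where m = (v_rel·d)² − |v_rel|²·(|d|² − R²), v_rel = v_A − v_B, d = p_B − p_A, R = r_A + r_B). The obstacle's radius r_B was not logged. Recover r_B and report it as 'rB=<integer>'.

m = -13408
d = (9, 14);  v_rel = (8, -3),  |v_rel|² = 73
v_rel×d = (8)·(14) − (-3)·(9) = 139
since m = R²·73 − 139²:  R² = (19321 + -13408) / 73 = 81
R = √81 = 9  ⇒  r_B = 9 − 4 = 5

rB=5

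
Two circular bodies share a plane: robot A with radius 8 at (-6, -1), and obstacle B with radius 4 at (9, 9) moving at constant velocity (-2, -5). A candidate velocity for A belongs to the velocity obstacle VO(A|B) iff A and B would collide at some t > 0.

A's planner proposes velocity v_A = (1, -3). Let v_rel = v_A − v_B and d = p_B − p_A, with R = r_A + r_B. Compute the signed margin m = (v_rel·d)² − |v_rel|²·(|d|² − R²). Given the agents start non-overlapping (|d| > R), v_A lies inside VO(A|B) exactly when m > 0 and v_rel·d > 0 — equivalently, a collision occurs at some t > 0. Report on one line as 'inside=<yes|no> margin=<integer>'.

d = (15, 10),  |d|² = 325;  R = 8+4 = 12,  c = 325−12² = 181
v_rel = (3, 2),  |v_rel|² = 13;  v_rel·d = (3)·(15) + (2)·(10) = 65
13·t² − 130·t + 181 = 0  ⇒  m = 65² − 13·181 = 1872
m = 1872 > 0,  v_rel·d = 65 > 0  ⇒  inside

inside=yes margin=1872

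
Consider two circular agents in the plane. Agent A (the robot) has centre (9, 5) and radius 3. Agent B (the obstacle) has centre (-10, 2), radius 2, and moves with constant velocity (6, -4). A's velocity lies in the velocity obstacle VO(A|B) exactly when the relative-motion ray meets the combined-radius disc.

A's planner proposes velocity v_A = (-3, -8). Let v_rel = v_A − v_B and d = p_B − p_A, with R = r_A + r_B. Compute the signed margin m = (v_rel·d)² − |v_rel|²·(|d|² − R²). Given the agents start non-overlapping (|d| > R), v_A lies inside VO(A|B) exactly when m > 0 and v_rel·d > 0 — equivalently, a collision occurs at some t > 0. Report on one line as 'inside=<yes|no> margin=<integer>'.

d = (-19, -3),  |d|² = 370;  R = 3+2 = 5,  c = 370−5² = 345
v_rel = (-9, -4),  |v_rel|² = 97;  v_rel·d = (-9)·(-19) + (-4)·(-3) = 183
97·t² − 366·t + 345 = 0  ⇒  m = 183² − 97·345 = 24
m = 24 > 0,  v_rel·d = 183 > 0  ⇒  inside

inside=yes margin=24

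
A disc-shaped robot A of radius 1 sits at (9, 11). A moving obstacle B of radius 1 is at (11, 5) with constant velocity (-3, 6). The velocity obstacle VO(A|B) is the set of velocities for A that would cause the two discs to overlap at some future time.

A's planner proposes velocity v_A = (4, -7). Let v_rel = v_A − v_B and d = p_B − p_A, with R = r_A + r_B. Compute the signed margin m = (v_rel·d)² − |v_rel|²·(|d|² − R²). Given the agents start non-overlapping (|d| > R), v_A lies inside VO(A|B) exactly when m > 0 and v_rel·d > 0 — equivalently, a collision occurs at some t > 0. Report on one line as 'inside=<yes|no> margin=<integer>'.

d = (2, -6),  |d|² = 40;  R = 1+1 = 2,  c = 40−2² = 36
v_rel = (7, -13),  |v_rel|² = 218;  v_rel·d = (7)·(2) + (-13)·(-6) = 92
218·t² − 184·t + 36 = 0  ⇒  m = 92² − 218·36 = 616
m = 616 > 0,  v_rel·d = 92 > 0  ⇒  inside

inside=yes margin=616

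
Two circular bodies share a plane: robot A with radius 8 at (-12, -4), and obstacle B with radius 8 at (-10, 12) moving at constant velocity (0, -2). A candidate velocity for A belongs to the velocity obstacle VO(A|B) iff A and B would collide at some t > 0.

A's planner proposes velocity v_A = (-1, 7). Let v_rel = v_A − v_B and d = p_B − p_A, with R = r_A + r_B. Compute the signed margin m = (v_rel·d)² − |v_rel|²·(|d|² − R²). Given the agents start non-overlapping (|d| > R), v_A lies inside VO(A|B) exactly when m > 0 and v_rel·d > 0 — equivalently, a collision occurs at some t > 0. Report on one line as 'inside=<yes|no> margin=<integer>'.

d = (2, 16),  |d|² = 260;  R = 8+8 = 16,  c = 260−16² = 4
v_rel = (-1, 9),  |v_rel|² = 82;  v_rel·d = (-1)·(2) + (9)·(16) = 142
82·t² − 284·t + 4 = 0  ⇒  m = 142² − 82·4 = 19836
m = 19836 > 0,  v_rel·d = 142 > 0  ⇒  inside

inside=yes margin=19836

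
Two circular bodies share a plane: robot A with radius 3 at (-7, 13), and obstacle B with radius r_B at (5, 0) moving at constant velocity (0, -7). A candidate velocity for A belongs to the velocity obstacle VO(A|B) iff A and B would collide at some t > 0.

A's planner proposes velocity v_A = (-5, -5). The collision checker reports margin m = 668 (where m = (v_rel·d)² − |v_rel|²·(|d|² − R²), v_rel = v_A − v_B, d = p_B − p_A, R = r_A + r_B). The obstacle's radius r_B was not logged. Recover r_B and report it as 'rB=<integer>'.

m = 668
d = (12, -13);  v_rel = (-5, 2),  |v_rel|² = 29
v_rel×d = (-5)·(-13) − (2)·(12) = 41
since m = R²·29 − 41²:  R² = (1681 + 668) / 29 = 81
R = √81 = 9  ⇒  r_B = 9 − 3 = 6

rB=6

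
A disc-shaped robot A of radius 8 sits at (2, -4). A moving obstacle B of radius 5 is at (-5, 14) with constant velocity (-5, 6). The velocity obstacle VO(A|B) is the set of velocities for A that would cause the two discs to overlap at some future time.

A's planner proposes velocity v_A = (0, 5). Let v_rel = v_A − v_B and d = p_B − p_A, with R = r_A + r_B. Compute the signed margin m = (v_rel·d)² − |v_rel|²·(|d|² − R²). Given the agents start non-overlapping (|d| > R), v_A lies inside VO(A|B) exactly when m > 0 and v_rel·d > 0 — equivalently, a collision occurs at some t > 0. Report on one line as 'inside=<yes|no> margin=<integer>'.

d = (-7, 18),  |d|² = 373;  R = 8+5 = 13,  c = 373−13² = 204
v_rel = (5, -1),  |v_rel|² = 26;  v_rel·d = (5)·(-7) + (-1)·(18) = -53
26·t² + 106·t + 204 = 0  ⇒  m = (-53)² − 26·204 = -2495
m = -2495 < 0,  v_rel·d = -53 < 0  ⇒  outside

inside=no margin=-2495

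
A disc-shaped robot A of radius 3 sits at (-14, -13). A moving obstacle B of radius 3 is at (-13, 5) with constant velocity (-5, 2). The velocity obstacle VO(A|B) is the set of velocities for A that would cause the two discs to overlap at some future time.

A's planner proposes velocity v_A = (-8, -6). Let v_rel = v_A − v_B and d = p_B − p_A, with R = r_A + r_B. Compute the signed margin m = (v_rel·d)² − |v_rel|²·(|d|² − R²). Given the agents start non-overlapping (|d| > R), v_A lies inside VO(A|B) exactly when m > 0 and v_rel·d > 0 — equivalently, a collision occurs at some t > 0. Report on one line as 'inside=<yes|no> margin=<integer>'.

d = (1, 18),  |d|² = 325;  R = 3+3 = 6,  c = 325−6² = 289
v_rel = (-3, -8),  |v_rel|² = 73;  v_rel·d = (-3)·(1) + (-8)·(18) = -147
73·t² + 294·t + 289 = 0  ⇒  m = (-147)² − 73·289 = 512
m = 512 > 0,  v_rel·d = -147 < 0  ⇒  outside

inside=no margin=512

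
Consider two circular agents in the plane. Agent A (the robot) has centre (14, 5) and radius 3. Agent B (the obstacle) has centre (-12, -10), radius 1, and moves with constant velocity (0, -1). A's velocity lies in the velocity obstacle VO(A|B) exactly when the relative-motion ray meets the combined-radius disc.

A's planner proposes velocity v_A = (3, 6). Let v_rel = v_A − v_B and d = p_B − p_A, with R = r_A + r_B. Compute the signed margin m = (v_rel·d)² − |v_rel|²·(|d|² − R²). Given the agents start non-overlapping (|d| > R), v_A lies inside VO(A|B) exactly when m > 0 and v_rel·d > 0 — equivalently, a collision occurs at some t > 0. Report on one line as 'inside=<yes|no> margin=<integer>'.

d = (-26, -15),  |d|² = 901;  R = 3+1 = 4,  c = 901−4² = 885
v_rel = (3, 7),  |v_rel|² = 58;  v_rel·d = (3)·(-26) + (7)·(-15) = -183
58·t² + 366·t + 885 = 0  ⇒  m = (-183)² − 58·885 = -17841
m = -17841 < 0,  v_rel·d = -183 < 0  ⇒  outside

inside=no margin=-17841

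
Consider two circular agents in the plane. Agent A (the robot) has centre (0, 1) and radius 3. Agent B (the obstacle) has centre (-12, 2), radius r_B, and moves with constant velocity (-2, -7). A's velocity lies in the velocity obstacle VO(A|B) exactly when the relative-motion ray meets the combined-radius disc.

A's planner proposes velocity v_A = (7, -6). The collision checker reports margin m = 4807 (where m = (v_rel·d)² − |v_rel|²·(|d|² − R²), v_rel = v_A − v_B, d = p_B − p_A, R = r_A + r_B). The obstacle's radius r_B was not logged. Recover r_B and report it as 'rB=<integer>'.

m = 4807
d = (-12, 1);  v_rel = (9, 1),  |v_rel|² = 82
v_rel×d = (9)·(1) − (1)·(-12) = 21
since m = R²·82 − 21²:  R² = (441 + 4807) / 82 = 64
R = √64 = 8  ⇒  r_B = 8 − 3 = 5

rB=5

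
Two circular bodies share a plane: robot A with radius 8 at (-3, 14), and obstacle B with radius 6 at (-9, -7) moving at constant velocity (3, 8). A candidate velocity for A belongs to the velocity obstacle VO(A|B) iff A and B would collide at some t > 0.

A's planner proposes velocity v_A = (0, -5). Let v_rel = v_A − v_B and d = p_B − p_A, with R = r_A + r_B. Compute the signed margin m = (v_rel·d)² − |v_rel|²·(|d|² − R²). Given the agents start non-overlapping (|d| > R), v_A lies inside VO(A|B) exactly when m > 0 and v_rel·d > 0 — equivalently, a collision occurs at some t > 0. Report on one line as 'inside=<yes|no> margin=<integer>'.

d = (-6, -21),  |d|² = 477;  R = 8+6 = 14,  c = 477−14² = 281
v_rel = (-3, -13),  |v_rel|² = 178;  v_rel·d = (-3)·(-6) + (-13)·(-21) = 291
178·t² − 582·t + 281 = 0  ⇒  m = 291² − 178·281 = 34663
m = 34663 > 0,  v_rel·d = 291 > 0  ⇒  inside

inside=yes margin=34663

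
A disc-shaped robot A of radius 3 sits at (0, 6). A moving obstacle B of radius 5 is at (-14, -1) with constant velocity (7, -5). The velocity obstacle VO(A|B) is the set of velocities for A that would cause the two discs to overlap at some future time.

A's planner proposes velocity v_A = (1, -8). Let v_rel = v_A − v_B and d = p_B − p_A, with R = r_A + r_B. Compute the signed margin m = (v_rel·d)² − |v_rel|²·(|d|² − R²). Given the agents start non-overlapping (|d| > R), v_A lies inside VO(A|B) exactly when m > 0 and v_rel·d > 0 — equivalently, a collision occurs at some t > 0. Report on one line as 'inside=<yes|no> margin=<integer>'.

d = (-14, -7),  |d|² = 245;  R = 3+5 = 8,  c = 245−8² = 181
v_rel = (-6, -3),  |v_rel|² = 45;  v_rel·d = (-6)·(-14) + (-3)·(-7) = 105
45·t² − 210·t + 181 = 0  ⇒  m = 105² − 45·181 = 2880
m = 2880 > 0,  v_rel·d = 105 > 0  ⇒  inside

inside=yes margin=2880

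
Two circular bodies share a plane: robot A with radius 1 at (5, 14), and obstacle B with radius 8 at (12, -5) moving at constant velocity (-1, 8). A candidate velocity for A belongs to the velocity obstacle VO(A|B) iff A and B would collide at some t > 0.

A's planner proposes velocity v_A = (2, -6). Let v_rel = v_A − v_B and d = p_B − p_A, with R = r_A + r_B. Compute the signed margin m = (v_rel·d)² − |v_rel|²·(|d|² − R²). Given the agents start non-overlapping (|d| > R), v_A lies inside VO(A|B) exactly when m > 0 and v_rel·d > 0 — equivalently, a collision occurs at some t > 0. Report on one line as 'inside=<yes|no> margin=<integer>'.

d = (7, -19),  |d|² = 410;  R = 1+8 = 9,  c = 410−9² = 329
v_rel = (3, -14),  |v_rel|² = 205;  v_rel·d = (3)·(7) + (-14)·(-19) = 287
205·t² − 574·t + 329 = 0  ⇒  m = 287² − 205·329 = 14924
m = 14924 > 0,  v_rel·d = 287 > 0  ⇒  inside

inside=yes margin=14924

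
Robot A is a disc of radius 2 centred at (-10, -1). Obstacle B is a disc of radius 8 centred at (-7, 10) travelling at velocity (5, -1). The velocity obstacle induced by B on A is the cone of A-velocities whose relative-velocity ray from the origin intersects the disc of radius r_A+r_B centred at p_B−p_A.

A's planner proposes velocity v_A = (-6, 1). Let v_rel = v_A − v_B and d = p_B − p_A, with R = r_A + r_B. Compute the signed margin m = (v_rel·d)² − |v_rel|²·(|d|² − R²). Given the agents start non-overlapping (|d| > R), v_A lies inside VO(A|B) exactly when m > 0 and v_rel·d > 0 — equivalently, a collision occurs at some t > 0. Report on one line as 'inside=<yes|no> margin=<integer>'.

d = (3, 11),  |d|² = 130;  R = 2+8 = 10,  c = 130−10² = 30
v_rel = (-11, 2),  |v_rel|² = 125;  v_rel·d = (-11)·(3) + (2)·(11) = -11
125·t² + 22·t + 30 = 0  ⇒  m = (-11)² − 125·30 = -3629
m = -3629 < 0,  v_rel·d = -11 < 0  ⇒  outside

inside=no margin=-3629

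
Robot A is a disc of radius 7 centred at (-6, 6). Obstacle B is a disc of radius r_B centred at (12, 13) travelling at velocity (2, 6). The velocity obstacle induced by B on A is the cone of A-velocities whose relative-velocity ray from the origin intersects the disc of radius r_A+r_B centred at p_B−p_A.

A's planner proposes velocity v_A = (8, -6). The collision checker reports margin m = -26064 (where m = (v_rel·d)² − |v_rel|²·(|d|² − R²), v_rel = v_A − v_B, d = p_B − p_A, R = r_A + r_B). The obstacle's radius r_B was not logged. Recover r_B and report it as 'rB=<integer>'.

m = -26064
d = (18, 7);  v_rel = (6, -12),  |v_rel|² = 180
v_rel×d = (6)·(7) − (-12)·(18) = 258
since m = R²·180 − 258²:  R² = (66564 + -26064) / 180 = 225
R = √225 = 15  ⇒  r_B = 15 − 7 = 8

rB=8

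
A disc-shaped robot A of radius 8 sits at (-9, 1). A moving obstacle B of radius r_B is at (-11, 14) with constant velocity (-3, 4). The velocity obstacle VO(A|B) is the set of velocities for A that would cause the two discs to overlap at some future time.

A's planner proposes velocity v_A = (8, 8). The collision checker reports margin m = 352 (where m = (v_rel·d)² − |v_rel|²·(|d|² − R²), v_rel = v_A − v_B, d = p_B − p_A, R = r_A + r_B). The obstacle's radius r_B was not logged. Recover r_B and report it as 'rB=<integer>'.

m = 352
d = (-2, 13);  v_rel = (11, 4),  |v_rel|² = 137
v_rel×d = (11)·(13) − (4)·(-2) = 151
since m = R²·137 − 151²:  R² = (22801 + 352) / 137 = 169
R = √169 = 13  ⇒  r_B = 13 − 8 = 5

rB=5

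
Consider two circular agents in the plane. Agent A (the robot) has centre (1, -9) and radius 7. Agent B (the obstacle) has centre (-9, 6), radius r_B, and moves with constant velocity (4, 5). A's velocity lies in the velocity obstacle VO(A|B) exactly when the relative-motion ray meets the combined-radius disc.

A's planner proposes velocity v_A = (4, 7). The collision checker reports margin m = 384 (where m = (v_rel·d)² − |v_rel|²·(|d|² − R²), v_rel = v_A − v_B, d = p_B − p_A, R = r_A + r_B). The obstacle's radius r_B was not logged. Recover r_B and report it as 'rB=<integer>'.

m = 384
d = (-10, 15);  v_rel = (0, 2),  |v_rel|² = 4
v_rel×d = (0)·(15) − (2)·(-10) = 20
since m = R²·4 − 20²:  R² = (400 + 384) / 4 = 196
R = √196 = 14  ⇒  r_B = 14 − 7 = 7

rB=7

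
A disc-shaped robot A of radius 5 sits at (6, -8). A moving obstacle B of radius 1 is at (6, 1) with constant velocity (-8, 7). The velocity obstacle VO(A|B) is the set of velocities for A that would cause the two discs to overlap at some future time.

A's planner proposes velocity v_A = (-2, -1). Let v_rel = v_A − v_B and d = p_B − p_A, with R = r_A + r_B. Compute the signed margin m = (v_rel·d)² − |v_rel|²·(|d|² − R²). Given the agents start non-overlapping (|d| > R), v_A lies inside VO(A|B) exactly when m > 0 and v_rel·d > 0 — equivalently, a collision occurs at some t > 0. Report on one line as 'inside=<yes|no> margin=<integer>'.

d = (0, 9),  |d|² = 81;  R = 5+1 = 6,  c = 81−6² = 45
v_rel = (6, -8),  |v_rel|² = 100;  v_rel·d = (6)·(0) + (-8)·(9) = -72
100·t² + 144·t + 45 = 0  ⇒  m = (-72)² − 100·45 = 684
m = 684 > 0,  v_rel·d = -72 < 0  ⇒  outside

inside=no margin=684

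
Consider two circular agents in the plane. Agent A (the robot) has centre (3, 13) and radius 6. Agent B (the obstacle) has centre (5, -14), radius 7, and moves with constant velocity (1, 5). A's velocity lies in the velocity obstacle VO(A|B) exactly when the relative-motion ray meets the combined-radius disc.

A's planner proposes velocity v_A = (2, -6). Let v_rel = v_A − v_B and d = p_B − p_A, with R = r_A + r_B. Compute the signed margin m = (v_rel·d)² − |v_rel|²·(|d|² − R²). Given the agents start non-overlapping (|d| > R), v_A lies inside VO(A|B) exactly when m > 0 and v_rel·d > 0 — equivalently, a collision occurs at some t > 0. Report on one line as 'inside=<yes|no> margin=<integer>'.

d = (2, -27),  |d|² = 733;  R = 6+7 = 13,  c = 733−13² = 564
v_rel = (1, -11),  |v_rel|² = 122;  v_rel·d = (1)·(2) + (-11)·(-27) = 299
122·t² − 598·t + 564 = 0  ⇒  m = 299² − 122·564 = 20593
m = 20593 > 0,  v_rel·d = 299 > 0  ⇒  inside

inside=yes margin=20593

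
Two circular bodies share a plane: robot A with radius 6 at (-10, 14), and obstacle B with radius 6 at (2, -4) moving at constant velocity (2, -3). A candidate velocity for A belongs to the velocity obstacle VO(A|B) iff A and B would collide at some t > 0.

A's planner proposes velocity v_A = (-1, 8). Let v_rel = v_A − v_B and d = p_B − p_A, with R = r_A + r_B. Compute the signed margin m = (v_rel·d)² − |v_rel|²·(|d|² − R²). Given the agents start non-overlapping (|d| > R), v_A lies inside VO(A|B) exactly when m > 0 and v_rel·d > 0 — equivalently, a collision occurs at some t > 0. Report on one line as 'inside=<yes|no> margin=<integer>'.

d = (12, -18),  |d|² = 468;  R = 6+6 = 12,  c = 468−12² = 324
v_rel = (-3, 11),  |v_rel|² = 130;  v_rel·d = (-3)·(12) + (11)·(-18) = -234
130·t² + 468·t + 324 = 0  ⇒  m = (-234)² − 130·324 = 12636
m = 12636 > 0,  v_rel·d = -234 < 0  ⇒  outside

inside=no margin=12636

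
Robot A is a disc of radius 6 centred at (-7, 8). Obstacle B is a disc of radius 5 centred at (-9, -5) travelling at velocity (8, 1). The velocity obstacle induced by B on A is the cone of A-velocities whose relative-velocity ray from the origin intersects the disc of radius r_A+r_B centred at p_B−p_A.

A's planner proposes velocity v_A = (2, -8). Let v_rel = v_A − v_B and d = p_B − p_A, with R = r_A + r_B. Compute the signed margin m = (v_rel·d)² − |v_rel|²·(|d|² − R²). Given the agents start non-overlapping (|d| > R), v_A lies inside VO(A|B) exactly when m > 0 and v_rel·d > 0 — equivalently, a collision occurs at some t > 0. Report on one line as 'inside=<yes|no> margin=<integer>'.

d = (-2, -13),  |d|² = 173;  R = 6+5 = 11,  c = 173−11² = 52
v_rel = (-6, -9),  |v_rel|² = 117;  v_rel·d = (-6)·(-2) + (-9)·(-13) = 129
117·t² − 258·t + 52 = 0  ⇒  m = 129² − 117·52 = 10557
m = 10557 > 0,  v_rel·d = 129 > 0  ⇒  inside

inside=yes margin=10557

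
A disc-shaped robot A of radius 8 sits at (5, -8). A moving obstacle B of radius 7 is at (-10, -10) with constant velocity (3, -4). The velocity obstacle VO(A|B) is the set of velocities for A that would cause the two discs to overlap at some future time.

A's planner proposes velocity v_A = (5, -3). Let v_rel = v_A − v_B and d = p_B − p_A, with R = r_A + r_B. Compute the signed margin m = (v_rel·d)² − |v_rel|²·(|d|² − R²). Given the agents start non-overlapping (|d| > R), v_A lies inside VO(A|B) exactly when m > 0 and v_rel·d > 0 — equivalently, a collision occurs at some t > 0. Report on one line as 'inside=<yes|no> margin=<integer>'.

d = (-15, -2),  |d|² = 229;  R = 8+7 = 15,  c = 229−15² = 4
v_rel = (2, 1),  |v_rel|² = 5;  v_rel·d = (2)·(-15) + (1)·(-2) = -32
5·t² + 64·t + 4 = 0  ⇒  m = (-32)² − 5·4 = 1004
m = 1004 > 0,  v_rel·d = -32 < 0  ⇒  outside

inside=no margin=1004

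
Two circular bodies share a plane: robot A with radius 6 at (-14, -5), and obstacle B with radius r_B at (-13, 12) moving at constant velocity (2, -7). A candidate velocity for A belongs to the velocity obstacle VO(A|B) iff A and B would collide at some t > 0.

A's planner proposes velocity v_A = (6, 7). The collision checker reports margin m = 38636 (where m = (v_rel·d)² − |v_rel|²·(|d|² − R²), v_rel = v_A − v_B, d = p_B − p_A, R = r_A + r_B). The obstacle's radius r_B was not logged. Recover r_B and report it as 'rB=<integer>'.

m = 38636
d = (1, 17);  v_rel = (4, 14),  |v_rel|² = 212
v_rel×d = (4)·(17) − (14)·(1) = 54
since m = R²·212 − 54²:  R² = (2916 + 38636) / 212 = 196
R = √196 = 14  ⇒  r_B = 14 − 6 = 8

rB=8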